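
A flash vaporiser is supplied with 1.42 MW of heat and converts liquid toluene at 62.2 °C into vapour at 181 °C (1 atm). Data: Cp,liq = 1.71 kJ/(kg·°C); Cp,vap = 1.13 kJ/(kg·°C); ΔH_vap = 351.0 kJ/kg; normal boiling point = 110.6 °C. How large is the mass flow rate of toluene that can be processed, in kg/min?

Δh = 1.71×(110.6−62.2) + 351.0 + 1.13×(181−110.6) = 513.32 kJ/kg
Q = 1.42 MW = 1420 kJ/s = 85200 kJ/min
ṁ = Q/Δh = 85200 / 513.32 = 165.98 kg/min

ṁ = 166 kg/min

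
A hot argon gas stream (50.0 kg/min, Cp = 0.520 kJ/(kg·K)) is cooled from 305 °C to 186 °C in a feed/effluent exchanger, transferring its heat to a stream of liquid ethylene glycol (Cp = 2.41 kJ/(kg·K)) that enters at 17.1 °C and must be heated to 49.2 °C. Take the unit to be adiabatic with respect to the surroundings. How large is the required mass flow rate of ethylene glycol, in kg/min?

Heat released by hot stream: Q = 50.0 × 0.520 × (305 − 186) = 3094 kJ/min
Energy balance on cold side (adiabatic exchanger): Q = ṁ_c·Cp_c·(T_c,out − T_c,in)
ṁ_c = 3094 / [2.41 × (49.2 − 17.1)] = 39.994 kg/min

ṁ_c = 40.0 kg/min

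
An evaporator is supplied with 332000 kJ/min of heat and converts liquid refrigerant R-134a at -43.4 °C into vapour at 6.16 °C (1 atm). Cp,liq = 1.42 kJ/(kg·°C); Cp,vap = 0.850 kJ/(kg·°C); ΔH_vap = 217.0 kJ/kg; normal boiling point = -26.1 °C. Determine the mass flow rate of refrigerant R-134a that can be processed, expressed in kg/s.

ṁ = 20.6 kg/s

Δh = 1.42×(-26.1−-43.4) + 217.0 + 0.850×(6.16−-26.1) = 268.99 kJ/kg
Q = 332000 kJ/min = 5533.3 kJ/s = 5533.3 kJ/s
ṁ = Q/Δh = 5533.3 / 268.99 = 20.571 kg/s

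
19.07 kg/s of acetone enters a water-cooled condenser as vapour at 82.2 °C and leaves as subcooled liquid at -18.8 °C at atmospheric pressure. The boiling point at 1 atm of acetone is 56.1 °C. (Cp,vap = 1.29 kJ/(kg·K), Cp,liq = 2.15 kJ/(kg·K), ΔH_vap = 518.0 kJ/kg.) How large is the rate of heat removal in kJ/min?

vapour 82.2→56.1 °C: -33.669 kJ/kg
condensation at 56.1 °C: -518 kJ/kg
liquid 56.1→-18.8 °C: -161.03 kJ/kg
Δh = -33.669 + -518 + -161.03 = -712.7 kJ/kg
Q = ṁ·Δh = 19.07 kg/s × -712.7 kJ/kg = -13591 kJ/s
|Q| = 13591 kW = 815480 kJ/min

Q_c = 815000 kJ/min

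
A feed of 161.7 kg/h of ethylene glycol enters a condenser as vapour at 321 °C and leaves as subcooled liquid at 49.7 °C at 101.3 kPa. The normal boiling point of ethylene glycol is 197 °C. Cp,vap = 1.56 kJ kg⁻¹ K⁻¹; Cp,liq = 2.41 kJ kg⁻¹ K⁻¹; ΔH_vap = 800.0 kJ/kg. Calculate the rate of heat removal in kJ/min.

Q_c = 3630 kJ/min

vapour 321→197 °C: -193.44 kJ/kg
condensation at 197 °C: -800 kJ/kg
liquid 197→49.7 °C: -354.99 kJ/kg
Δh = -193.44 + -800 + -354.99 = -1348.4 kJ/kg
Q = ṁ·Δh = 161.7 kg/h × -1348.4 kJ/kg = -218040 kJ/h
|Q| = 60.567 kW = 3634 kJ/min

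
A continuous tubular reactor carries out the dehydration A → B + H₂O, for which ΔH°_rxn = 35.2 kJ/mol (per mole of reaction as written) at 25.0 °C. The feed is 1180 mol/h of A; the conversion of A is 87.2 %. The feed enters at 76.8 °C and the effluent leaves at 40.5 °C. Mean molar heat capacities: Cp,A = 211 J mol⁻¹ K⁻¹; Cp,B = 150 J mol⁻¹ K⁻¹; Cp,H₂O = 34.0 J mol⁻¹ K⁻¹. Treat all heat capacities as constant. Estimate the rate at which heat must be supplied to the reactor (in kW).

Extent of reaction ξ = 0.872 × 1180 = 1029 mol/h
Reaction term: ξ·ΔH°_rxn = 1029 × 35.2 = 36219 kJ/h
Sensible, feed 76.8→25 °C: -12897 kJ/h
Outlet flows (mol/h): A 151.04, B 1029, H₂O 1029
Sensible, products 25→40.5 °C: 3428.6 kJ/h
Q = ΔH = 26751 kJ/h = 7.4308 kW
Heat supplied = 7.4308 kW

Q_in = 7.43 kW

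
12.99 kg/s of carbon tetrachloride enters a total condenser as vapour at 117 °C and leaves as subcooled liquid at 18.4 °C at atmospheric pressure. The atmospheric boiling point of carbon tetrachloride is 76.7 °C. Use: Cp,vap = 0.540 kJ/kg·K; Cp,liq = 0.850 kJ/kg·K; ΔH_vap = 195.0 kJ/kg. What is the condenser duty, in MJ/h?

vapour 117→76.7 °C: -21.762 kJ/kg
condensation at 76.7 °C: -195 kJ/kg
liquid 76.7→18.4 °C: -49.555 kJ/kg
Δh = -21.762 + -195 + -49.555 = -266.32 kJ/kg
Q = ṁ·Δh = 12.99 kg/s × -266.32 kJ/kg = -3459.5 kJ/s
|Q| = 3459.5 kW = 12454 MJ/h

Q_c = 12500 MJ/h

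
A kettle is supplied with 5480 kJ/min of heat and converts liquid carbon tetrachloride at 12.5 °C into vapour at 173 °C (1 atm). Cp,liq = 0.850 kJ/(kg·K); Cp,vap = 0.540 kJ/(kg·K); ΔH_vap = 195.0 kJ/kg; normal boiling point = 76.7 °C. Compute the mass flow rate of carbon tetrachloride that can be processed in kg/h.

ṁ = 1090 kg/h

Δh = 0.850×(76.7−12.5) + 195.0 + 0.540×(173−76.7) = 301.57 kJ/kg
Q = 5480 kJ/min = 91.333 kJ/s = 328800 kJ/h
ṁ = Q/Δh = 328800 / 301.57 = 1090.3 kg/h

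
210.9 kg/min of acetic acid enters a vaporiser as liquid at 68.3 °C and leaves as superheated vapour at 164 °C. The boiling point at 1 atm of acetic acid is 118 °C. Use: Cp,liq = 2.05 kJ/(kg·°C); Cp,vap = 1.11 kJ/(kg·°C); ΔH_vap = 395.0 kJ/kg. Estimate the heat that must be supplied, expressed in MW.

liquid 68.3→118 °C: 101.88 kJ/kg
vaporisation at 118 °C: 395 kJ/kg
vapour 118→164 °C: 51.06 kJ/kg
Δh = 101.88 + 395 + 51.06 = 547.94 kJ/kg
Q = ṁ·Δh = 210.9 kg/min × 547.94 kJ/kg = 115560 kJ/min
|Q| = 1926 kW = 1.926 MW

Q = 1.93 MW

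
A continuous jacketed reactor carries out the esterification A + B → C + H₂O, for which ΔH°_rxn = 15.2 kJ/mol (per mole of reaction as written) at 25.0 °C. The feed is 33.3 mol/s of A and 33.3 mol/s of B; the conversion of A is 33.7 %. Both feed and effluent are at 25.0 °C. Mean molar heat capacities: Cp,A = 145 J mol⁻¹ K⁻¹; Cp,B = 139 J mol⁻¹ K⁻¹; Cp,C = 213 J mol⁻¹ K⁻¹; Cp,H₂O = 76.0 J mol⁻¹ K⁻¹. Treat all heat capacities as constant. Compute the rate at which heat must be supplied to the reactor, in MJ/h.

Q_in = 614 MJ/h

Extent of reaction ξ = 0.337 × 33.3 = 11.222 mol/s
Reaction term: ξ·ΔH°_rxn = 11.222 × 15.2 = 170.58 kJ/s
Q = ΔH = 170.58 kJ/s = 170.58 kW
Heat supplied = 614.07 MJ/h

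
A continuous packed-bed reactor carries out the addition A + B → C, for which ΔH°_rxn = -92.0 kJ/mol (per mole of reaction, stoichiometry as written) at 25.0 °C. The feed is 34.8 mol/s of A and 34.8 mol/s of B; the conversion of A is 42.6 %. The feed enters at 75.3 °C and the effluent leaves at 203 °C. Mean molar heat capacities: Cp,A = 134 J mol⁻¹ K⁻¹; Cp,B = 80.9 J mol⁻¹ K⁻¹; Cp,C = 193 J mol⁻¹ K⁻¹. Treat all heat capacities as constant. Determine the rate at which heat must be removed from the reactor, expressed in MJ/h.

Extent of reaction ξ = 0.426 × 34.8 = 14.825 mol/s
Reaction term: ξ·ΔH°_rxn = 14.825 × -92.0 = -1363.9 kJ/s
Sensible, feed 75.3→25 °C: -376.17 kJ/s
Outlet flows (mol/s): A 19.975, B 19.975, C 14.825
Sensible, products 25→203 °C: 1273.4 kJ/s
Q = ΔH = -466.66 kJ/s = -466.66 kW
Heat removed = 1680 MJ/h

Q_out = 1680 MJ/h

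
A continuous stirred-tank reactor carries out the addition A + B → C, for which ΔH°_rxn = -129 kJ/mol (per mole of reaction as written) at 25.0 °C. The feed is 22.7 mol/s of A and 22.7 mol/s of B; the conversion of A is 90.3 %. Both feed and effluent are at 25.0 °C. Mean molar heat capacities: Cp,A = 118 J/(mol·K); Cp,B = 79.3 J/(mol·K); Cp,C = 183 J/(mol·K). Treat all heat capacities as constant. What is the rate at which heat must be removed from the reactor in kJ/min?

Q_out = 159000 kJ/min

Extent of reaction ξ = 0.903 × 22.7 = 20.498 mol/s
Reaction term: ξ·ΔH°_rxn = 20.498 × -129 = -2644.3 kJ/s
Q = ΔH = -2644.3 kJ/s = -2644.3 kW
Heat removed = 158660 kJ/min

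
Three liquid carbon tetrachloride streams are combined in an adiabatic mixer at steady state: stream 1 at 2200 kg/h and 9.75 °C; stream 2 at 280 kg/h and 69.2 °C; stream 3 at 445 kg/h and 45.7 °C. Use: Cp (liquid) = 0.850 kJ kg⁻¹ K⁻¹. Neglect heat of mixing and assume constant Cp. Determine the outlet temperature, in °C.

T_out = 20.9 °C

No heat crosses the boundary, so H_out = H_in.
T_out = Σ ṁᵢCp,ᵢTᵢ / Σ ṁᵢCp,ᵢ
      = 51988 / 2486.2 = 20.91 °C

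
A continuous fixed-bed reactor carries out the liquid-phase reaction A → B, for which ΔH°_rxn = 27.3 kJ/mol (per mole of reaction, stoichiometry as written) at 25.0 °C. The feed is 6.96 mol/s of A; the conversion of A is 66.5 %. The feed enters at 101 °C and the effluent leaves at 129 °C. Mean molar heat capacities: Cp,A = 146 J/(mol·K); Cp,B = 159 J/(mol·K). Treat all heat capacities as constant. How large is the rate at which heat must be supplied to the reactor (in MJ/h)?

Extent of reaction ξ = 0.665 × 6.96 = 4.6284 mol/s
Reaction term: ξ·ΔH°_rxn = 4.6284 × 27.3 = 126.36 kJ/s
Sensible, feed 101→25 °C: -77.228 kJ/s
Outlet flows (mol/s): A 2.3316, B 4.6284
Sensible, products 25→129 °C: 111.94 kJ/s
Q = ΔH = 161.07 kJ/s = 161.07 kW
Heat supplied = 579.84 MJ/h

Q_in = 580 MJ/h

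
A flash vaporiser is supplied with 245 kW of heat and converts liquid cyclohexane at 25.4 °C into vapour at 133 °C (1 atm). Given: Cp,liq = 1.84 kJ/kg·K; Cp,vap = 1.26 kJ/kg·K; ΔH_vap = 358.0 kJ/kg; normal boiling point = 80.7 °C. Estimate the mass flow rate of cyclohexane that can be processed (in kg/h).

Δh = 1.84×(80.7−25.4) + 358.0 + 1.26×(133−80.7) = 525.65 kJ/kg
Q = 245 kW = 245 kJ/s = 882000 kJ/h
ṁ = Q/Δh = 882000 / 525.65 = 1677.9 kg/h

ṁ = 1680 kg/h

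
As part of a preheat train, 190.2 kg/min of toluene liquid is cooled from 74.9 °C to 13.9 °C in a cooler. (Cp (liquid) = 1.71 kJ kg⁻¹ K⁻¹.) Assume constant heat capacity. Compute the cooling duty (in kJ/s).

Q_c = 331 kJ/s

Q = ṁ·Cp·ΔT = 190.2 × 1.71 × (13.9 − 74.9) = -19840 kJ/min
Converting: 19840 / 60 s = 330.66 kW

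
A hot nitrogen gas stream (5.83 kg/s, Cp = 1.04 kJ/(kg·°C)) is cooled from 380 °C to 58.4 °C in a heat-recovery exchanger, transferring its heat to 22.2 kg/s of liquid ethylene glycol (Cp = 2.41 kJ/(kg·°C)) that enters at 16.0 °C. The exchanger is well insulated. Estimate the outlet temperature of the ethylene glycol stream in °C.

Heat released by hot stream: Q = 5.83 × 1.04 × (380 − 58.4) = 1949.9 kJ/s
Energy balance on cold side (adiabatic exchanger): Q = ṁ_c·Cp_c·(T_c,out − T_c,in)
T_c,out = 16.0 + 1949.9/(22.2 × 2.41) = 52.446 °C

T_c,out = 52.4 °C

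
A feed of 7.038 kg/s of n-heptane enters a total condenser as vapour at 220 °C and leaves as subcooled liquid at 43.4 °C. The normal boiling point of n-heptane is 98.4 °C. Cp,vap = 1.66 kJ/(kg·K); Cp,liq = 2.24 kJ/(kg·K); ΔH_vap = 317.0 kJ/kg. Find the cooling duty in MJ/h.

vapour 220→98.4 °C: -201.86 kJ/kg
condensation at 98.4 °C: -317 kJ/kg
liquid 98.4→43.4 °C: -123.2 kJ/kg
Δh = -201.86 + -317 + -123.2 = -642.06 kJ/kg
Q = ṁ·Δh = 7.038 kg/s × -642.06 kJ/kg = -4518.8 kJ/s
|Q| = 4518.8 kW = 16268 MJ/h

Q_c = 16300 MJ/h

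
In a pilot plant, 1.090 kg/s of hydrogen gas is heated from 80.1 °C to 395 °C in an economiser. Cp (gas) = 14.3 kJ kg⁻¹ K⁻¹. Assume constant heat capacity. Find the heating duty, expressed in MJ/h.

Q = 17700 MJ/h

Q = ṁ·Cp·ΔT = 1.090 × 14.3 × (395 − 80.1) = 4908.3 kJ/s
Heating duty = 17670 MJ/h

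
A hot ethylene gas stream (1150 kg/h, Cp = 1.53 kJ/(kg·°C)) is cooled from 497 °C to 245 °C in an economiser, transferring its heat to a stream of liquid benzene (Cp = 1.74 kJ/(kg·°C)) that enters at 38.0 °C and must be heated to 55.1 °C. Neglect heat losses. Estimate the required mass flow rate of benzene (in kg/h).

Heat released by hot stream: Q = 1150 × 1.53 × (497 − 245) = 443390 kJ/h
Energy balance on cold side (adiabatic exchanger): Q = ṁ_c·Cp_c·(T_c,out − T_c,in)
ṁ_c = 443390 / [1.74 × (55.1 − 38.0)] = 14902 kg/h

ṁ_c = 14900 kg/h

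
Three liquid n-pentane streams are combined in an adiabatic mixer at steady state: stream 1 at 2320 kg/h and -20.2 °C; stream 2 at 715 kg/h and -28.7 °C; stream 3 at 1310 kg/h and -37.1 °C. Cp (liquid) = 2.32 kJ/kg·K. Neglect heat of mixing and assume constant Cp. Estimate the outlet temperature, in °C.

No heat crosses the boundary, so H_out = H_in.
Σ ṁᵢCp,ᵢTᵢ = 2320×2.32×-20.2 + 715×2.32×-28.7 + 1310×2.32×-37.1 = -269090
Σ ṁᵢCp,ᵢ = 2320×2.32 + 715×2.32 + 1310×2.32 = 10080
T_out = -269090 / 10080 = -26.694 °C

T_out = -26.7 °C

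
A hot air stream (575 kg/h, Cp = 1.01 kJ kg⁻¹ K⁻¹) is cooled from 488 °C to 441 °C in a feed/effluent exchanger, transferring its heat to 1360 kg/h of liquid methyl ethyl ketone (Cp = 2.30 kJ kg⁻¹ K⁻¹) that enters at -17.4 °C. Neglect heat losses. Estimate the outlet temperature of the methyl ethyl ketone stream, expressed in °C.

Heat released by hot stream: Q = 575 × 1.01 × (488 − 441) = 27295 kJ/h
Energy balance on cold side (adiabatic exchanger): Q = ṁ_c·Cp_c·(T_c,out − T_c,in)
T_c,out = -17.4 + 27295/(1360 × 2.30) = -8.6739 °C

T_c,out = -8.67 °C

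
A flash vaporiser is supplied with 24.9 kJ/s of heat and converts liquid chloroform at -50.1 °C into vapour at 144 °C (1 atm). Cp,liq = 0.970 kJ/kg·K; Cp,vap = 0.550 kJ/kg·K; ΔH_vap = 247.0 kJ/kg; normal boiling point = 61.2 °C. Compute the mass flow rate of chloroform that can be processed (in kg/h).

Δh = 0.970×(61.2−-50.1) + 247.0 + 0.550×(144−61.2) = 400.5 kJ/kg
Q = 24.9 kJ/s = 24.9 kJ/s = 89640 kJ/h
ṁ = Q/Δh = 89640 / 400.5 = 223.82 kg/h

ṁ = 224 kg/h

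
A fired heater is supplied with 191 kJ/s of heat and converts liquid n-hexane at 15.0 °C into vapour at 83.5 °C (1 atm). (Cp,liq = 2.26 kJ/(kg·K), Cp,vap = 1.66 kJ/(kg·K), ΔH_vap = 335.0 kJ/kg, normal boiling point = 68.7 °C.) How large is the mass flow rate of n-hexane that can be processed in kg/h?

Δh = 2.26×(68.7−15.0) + 335.0 + 1.66×(83.5−68.7) = 480.93 kJ/kg
Q = 191 kJ/s = 191 kJ/s = 687600 kJ/h
ṁ = Q/Δh = 687600 / 480.93 = 1429.7 kg/h

ṁ = 1430 kg/h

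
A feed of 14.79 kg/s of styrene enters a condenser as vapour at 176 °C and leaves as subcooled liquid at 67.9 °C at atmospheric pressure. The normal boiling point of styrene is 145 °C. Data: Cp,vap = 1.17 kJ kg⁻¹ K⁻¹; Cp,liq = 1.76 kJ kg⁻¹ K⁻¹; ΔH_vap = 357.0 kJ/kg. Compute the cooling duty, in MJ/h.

vapour 176→145 °C: -36.27 kJ/kg
condensation at 145 °C: -357 kJ/kg
liquid 145→67.9 °C: -135.7 kJ/kg
Δh = -36.27 + -357 + -135.7 = -528.97 kJ/kg
Q = ṁ·Δh = 14.79 kg/s × -528.97 kJ/kg = -7823.4 kJ/s
|Q| = 7823.4 kW = 28164 MJ/h

Q_c = 28200 MJ/h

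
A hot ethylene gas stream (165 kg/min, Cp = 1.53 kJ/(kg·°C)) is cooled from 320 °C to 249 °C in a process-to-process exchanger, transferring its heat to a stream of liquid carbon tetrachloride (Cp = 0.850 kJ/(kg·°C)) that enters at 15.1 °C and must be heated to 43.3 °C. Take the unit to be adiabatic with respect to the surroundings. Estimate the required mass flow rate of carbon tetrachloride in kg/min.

Heat released by hot stream: Q = 165 × 1.53 × (320 − 249) = 17924 kJ/min
Energy balance on cold side (adiabatic exchanger): Q = ṁ_c·Cp_c·(T_c,out − T_c,in)
ṁ_c = 17924 / [0.850 × (43.3 − 15.1)] = 747.77 kg/min

ṁ_c = 748 kg/min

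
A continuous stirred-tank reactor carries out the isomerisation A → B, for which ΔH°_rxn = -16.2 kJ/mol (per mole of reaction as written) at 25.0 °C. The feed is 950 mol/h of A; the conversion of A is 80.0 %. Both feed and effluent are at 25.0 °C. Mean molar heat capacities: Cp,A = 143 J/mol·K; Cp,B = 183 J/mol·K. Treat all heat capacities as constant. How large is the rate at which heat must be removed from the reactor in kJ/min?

Q_out = 205 kJ/min

Extent of reaction ξ = 0.800 × 950 = 760 mol/h
Reaction term: ξ·ΔH°_rxn = 760 × -16.2 = -12312 kJ/h
Q = ΔH = -12312 kJ/h = -3.42 kW
Heat removed = 205.2 kJ/min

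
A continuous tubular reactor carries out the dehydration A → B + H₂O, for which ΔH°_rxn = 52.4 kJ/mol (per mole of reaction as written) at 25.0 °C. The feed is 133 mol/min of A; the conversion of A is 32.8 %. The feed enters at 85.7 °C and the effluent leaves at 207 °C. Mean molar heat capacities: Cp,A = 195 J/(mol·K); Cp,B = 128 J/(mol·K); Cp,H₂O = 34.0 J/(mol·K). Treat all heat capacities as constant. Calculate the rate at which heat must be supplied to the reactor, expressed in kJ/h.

Q_in = 310000 kJ/h

Extent of reaction ξ = 0.328 × 133 = 43.624 mol/min
Reaction term: ξ·ΔH°_rxn = 43.624 × 52.4 = 2285.9 kJ/min
Sensible, feed 85.7→25 °C: -1574.3 kJ/min
Outlet flows (mol/min): A 89.376, B 43.624, H₂O 43.624
Sensible, products 25→207 °C: 4458.2 kJ/min
Q = ΔH = 5169.8 kJ/min = 86.163 kW
Heat supplied = 310190 kJ/h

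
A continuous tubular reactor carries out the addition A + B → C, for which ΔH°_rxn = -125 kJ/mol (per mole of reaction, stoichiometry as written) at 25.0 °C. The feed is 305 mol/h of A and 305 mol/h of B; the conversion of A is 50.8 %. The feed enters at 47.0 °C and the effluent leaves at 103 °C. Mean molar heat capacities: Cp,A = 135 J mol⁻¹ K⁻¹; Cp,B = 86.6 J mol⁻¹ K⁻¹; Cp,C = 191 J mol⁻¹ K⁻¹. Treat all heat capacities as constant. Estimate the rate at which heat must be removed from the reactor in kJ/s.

Q_out = 4.43 kJ/s

Extent of reaction ξ = 0.508 × 305 = 154.94 mol/h
Reaction term: ξ·ΔH°_rxn = 154.94 × -125 = -19368 kJ/h
Sensible, feed 47.0→25 °C: -1486.9 kJ/h
Outlet flows (mol/h): A 150.06, B 150.06, C 154.94
Sensible, products 25→103 °C: 4902.1 kJ/h
Q = ΔH = -15952 kJ/h = -4.4312 kW
Heat removed = 4.4312 kJ/s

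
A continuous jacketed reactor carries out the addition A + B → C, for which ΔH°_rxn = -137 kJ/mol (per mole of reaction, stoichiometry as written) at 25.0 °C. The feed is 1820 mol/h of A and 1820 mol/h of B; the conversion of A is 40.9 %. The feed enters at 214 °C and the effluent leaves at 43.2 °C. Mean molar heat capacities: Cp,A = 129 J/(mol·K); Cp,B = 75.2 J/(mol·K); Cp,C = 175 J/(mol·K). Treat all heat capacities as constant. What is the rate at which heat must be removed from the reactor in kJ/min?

Extent of reaction ξ = 0.409 × 1820 = 744.38 mol/h
Reaction term: ξ·ΔH°_rxn = 744.38 × -137 = -101980 kJ/h
Sensible, feed 214→25 °C: -70241 kJ/h
Outlet flows (mol/h): A 1075.6, B 1075.6, C 744.38
Sensible, products 25→43.2 °C: 6368.3 kJ/h
Q = ΔH = -165850 kJ/h = -46.07 kW
Heat removed = 2764.2 kJ/min

Q_out = 2760 kJ/min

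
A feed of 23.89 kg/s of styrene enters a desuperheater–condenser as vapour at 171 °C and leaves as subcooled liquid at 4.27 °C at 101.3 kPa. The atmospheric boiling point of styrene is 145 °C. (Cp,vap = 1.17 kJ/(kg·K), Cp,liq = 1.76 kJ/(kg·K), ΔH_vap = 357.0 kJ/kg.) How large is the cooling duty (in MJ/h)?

vapour 171→145 °C: -30.42 kJ/kg
condensation at 145 °C: -357 kJ/kg
liquid 145→4.27 °C: -247.68 kJ/kg
Δh = -30.42 + -357 + -247.68 = -635.1 kJ/kg
Q = ṁ·Δh = 23.89 kg/s × -635.1 kJ/kg = -15173 kJ/s
|Q| = 15173 kW = 54622 MJ/h

Q_c = 54600 MJ/h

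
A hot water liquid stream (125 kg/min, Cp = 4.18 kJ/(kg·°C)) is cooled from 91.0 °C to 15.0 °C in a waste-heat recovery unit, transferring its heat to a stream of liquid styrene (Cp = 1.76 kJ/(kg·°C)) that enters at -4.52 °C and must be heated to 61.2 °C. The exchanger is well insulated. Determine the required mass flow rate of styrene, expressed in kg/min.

Heat released by hot stream: Q = 125 × 4.18 × (91.0 − 15.0) = 39710 kJ/min
Energy balance on cold side (adiabatic exchanger): Q = ṁ_c·Cp_c·(T_c,out − T_c,in)
ṁ_c = 39710 / [1.76 × (61.2 − -4.52)] = 343.31 kg/min

ṁ_c = 343 kg/min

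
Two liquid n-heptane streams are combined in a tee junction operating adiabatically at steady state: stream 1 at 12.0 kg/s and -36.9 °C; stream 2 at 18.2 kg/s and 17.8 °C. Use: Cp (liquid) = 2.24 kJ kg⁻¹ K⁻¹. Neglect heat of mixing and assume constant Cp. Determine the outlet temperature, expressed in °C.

Energy balance with Q = 0: Σ ṁᵢCp,ᵢ(T_out − Tᵢ) = 0
Σ ṁᵢCp,ᵢTᵢ = 12.0×2.24×-36.9 + 18.2×2.24×17.8 = -266.2
Σ ṁᵢCp,ᵢ = 12.0×2.24 + 18.2×2.24 = 67.648
T_out = -266.2 / 67.648 = -3.9351 °C

T_out = -3.94 °C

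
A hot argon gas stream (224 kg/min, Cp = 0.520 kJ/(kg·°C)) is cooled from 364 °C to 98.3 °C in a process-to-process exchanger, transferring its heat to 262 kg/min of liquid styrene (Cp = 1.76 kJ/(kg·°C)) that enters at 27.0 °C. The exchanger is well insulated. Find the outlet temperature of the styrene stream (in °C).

T_c,out = 94.1 °C

Heat released by hot stream: Q = 224 × 0.520 × (364 − 98.3) = 30949 kJ/min
Energy balance on cold side (adiabatic exchanger): Q = ṁ_c·Cp_c·(T_c,out − T_c,in)
T_c,out = 27.0 + 30949/(262 × 1.76) = 94.116 °C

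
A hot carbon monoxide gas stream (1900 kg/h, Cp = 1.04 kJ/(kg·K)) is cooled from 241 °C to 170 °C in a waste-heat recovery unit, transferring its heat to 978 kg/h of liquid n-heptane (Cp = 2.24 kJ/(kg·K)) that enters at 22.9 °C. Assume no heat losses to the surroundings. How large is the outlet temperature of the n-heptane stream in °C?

T_c,out = 86.9 °C

Heat released by hot stream: Q = 1900 × 1.04 × (241 − 170) = 140300 kJ/h
Energy balance on cold side (adiabatic exchanger): Q = ṁ_c·Cp_c·(T_c,out − T_c,in)
T_c,out = 22.9 + 140300/(978 × 2.24) = 86.941 °C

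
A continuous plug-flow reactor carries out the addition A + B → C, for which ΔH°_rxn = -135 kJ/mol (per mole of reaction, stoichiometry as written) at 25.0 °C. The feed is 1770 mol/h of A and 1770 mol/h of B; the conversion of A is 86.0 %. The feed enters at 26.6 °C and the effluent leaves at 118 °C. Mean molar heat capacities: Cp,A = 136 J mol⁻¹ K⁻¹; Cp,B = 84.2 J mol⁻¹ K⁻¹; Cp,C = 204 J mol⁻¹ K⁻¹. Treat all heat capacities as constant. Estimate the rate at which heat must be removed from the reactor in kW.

Extent of reaction ξ = 0.860 × 1770 = 1522.2 mol/h
Reaction term: ξ·ΔH°_rxn = 1522.2 × -135 = -205500 kJ/h
Sensible, feed 26.6→25 °C: -623.61 kJ/h
Outlet flows (mol/h): A 247.8, B 247.8, C 1522.2
Sensible, products 25→118 °C: 33954 kJ/h
Q = ΔH = -172170 kJ/h = -47.824 kW
Heat removed = 47.824 kW

Q_out = 47.8 kW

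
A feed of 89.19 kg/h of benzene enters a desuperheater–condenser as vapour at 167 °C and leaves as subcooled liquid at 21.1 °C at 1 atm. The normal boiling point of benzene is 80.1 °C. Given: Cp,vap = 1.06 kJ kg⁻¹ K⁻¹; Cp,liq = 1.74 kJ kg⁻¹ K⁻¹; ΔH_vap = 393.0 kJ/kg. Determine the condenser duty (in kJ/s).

Q_c = 14.6 kJ/s

vapour 167→80.1 °C: -92.114 kJ/kg
condensation at 80.1 °C: -393 kJ/kg
liquid 80.1→21.1 °C: -102.66 kJ/kg
Δh = -92.114 + -393 + -102.66 = -587.77 kJ/kg
Q = ṁ·Δh = 89.19 kg/h × -587.77 kJ/kg = -52424 kJ/h
|Q| = 14.562 kW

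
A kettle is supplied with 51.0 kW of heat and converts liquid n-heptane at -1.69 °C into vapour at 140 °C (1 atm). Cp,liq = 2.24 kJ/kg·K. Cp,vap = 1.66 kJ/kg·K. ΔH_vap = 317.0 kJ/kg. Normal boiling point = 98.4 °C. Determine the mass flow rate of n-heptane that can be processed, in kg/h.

ṁ = 301 kg/h

Δh = 2.24×(98.4−-1.69) + 317.0 + 1.66×(140−98.4) = 610.26 kJ/kg
Q = 51.0 kW = 51 kJ/s = 183600 kJ/h
ṁ = Q/Δh = 183600 / 610.26 = 300.86 kg/h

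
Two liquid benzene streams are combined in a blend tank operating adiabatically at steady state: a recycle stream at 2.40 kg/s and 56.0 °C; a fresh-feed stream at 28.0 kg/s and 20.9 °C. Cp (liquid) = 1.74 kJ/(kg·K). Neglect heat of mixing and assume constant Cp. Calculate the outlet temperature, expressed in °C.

Adiabatic, steady state ⇒ Σ ṁᵢCp,ᵢ(T_out − Tᵢ) = 0
T_out = Σ ṁᵢCp,ᵢTᵢ / Σ ṁᵢCp,ᵢ
      = 1252.1 / 52.896 = 23.671 °C

T_out = 23.7 °C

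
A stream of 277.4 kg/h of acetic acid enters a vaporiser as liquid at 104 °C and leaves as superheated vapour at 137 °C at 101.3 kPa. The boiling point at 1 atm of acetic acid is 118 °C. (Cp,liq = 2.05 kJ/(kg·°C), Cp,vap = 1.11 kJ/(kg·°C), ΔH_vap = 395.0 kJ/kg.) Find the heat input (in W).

Q = 34300 W

liquid 104→118 °C: 28.7 kJ/kg
vaporisation at 118 °C: 395 kJ/kg
vapour 118→137 °C: 21.09 kJ/kg
Δh = 28.7 + 395 + 21.09 = 444.79 kJ/kg
Q = ṁ·Δh = 277.4 kg/h × 444.79 kJ/kg = 123380 kJ/h
|Q| = 34.274 kW = 34274 W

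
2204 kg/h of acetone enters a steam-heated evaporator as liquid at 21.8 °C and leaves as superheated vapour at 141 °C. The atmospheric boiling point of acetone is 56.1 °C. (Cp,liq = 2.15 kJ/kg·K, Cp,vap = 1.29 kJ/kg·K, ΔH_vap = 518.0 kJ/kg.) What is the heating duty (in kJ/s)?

liquid 21.8→56.1 °C: 73.745 kJ/kg
vaporisation at 56.1 °C: 518 kJ/kg
vapour 56.1→141 °C: 109.52 kJ/kg
Δh = 73.745 + 518 + 109.52 = 701.27 kJ/kg
Q = ṁ·Δh = 2204 kg/h × 701.27 kJ/kg = 1.5456e+06 kJ/h
|Q| = 429.33 kW

Q = 429 kJ/s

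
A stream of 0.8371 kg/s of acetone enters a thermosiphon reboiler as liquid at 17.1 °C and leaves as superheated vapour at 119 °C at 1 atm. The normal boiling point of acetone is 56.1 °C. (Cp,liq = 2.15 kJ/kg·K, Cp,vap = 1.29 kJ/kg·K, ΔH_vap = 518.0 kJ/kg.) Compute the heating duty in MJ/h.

liquid 17.1→56.1 °C: 83.85 kJ/kg
vaporisation at 56.1 °C: 518 kJ/kg
vapour 56.1→119 °C: 81.141 kJ/kg
Δh = 83.85 + 518 + 81.141 = 682.99 kJ/kg
Q = ṁ·Δh = 0.8371 kg/s × 682.99 kJ/kg = 571.73 kJ/s
|Q| = 571.73 kW = 2058.2 MJ/h

Q = 2060 MJ/h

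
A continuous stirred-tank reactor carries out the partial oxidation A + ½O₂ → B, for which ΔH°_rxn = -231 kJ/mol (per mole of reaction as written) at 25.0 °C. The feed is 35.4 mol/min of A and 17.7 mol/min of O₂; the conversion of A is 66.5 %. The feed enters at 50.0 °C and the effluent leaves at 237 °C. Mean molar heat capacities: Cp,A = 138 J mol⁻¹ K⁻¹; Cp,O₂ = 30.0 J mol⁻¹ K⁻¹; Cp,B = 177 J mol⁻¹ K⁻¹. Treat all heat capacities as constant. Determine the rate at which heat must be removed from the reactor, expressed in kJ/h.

Extent of reaction ξ = 0.665 × 35.4 = 23.541 mol/min
Reaction term: ξ·ΔH°_rxn = 23.541 × -231 = -5438 kJ/min
Sensible, feed 50.0→25 °C: -135.41 kJ/min
Outlet flows (mol/min): A 11.859, O₂ 5.9295, B 23.541
Sensible, products 25→237 °C: 1268 kJ/min
Q = ΔH = -4305.4 kJ/min = -71.756 kW
Heat removed = 258320 kJ/h

Q_out = 258000 kJ/h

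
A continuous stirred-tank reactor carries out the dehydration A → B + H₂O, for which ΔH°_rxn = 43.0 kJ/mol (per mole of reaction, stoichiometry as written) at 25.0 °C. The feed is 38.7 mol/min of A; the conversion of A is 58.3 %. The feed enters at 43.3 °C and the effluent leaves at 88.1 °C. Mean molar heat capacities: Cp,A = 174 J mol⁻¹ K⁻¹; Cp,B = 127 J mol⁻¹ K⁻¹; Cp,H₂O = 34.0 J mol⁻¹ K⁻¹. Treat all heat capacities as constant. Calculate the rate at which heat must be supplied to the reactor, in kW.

Q_in = 20.9 kW

Extent of reaction ξ = 0.583 × 38.7 = 22.562 mol/min
Reaction term: ξ·ΔH°_rxn = 22.562 × 43.0 = 970.17 kJ/min
Sensible, feed 43.3→25 °C: -123.23 kJ/min
Outlet flows (mol/min): A 16.138, B 22.562, H₂O 22.562
Sensible, products 25→88.1 °C: 406.4 kJ/min
Q = ΔH = 1253.3 kJ/min = 20.889 kW
Heat supplied = 20.889 kW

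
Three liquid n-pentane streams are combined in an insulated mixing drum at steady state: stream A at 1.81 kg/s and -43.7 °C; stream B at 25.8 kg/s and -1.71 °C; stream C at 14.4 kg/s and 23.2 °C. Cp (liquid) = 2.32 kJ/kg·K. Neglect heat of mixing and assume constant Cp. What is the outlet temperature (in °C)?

Energy balance with Q = 0: Σ ṁᵢCp,ᵢ(T_out − Tᵢ) = 0
T_out = Σ ṁᵢCp,ᵢTᵢ / Σ ṁᵢCp,ᵢ
      = 489.21 / 97.463 = 5.0194 °C

T_out = 5.02 °C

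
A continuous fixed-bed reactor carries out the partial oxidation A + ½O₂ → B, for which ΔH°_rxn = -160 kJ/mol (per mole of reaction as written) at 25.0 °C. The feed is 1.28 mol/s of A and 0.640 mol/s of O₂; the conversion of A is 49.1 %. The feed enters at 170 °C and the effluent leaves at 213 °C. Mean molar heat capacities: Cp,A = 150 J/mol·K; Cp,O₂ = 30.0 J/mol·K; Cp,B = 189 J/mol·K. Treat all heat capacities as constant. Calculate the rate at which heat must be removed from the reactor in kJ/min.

Q_out = 5320 kJ/min

Extent of reaction ξ = 0.491 × 1.28 = 0.62848 mol/s
Reaction term: ξ·ΔH°_rxn = 0.62848 × -160 = -100.56 kJ/s
Sensible, feed 170→25 °C: -30.624 kJ/s
Outlet flows (mol/s): A 0.65152, O₂ 0.32576, B 0.62848
Sensible, products 25→213 °C: 42.541 kJ/s
Q = ΔH = -88.639 kJ/s = -88.639 kW
Heat removed = 5318.4 kJ/min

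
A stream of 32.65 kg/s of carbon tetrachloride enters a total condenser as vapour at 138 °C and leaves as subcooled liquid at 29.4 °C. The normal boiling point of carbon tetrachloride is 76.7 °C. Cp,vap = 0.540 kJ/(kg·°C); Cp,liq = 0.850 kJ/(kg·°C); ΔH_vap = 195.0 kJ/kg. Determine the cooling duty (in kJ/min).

Q_c = 526000 kJ/min

vapour 138→76.7 °C: -33.102 kJ/kg
condensation at 76.7 °C: -195 kJ/kg
liquid 76.7→29.4 °C: -40.205 kJ/kg
Δh = -33.102 + -195 + -40.205 = -268.31 kJ/kg
Q = ṁ·Δh = 32.65 kg/s × -268.31 kJ/kg = -8760.2 kJ/s
|Q| = 8760.2 kW = 525610 kJ/min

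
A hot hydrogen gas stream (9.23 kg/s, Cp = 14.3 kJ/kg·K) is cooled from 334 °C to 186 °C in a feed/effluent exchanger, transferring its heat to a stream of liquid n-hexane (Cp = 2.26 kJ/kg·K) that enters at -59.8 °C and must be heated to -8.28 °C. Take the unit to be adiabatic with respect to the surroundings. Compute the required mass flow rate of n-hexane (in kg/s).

Heat released by hot stream: Q = 9.23 × 14.3 × (334 − 186) = 19534 kJ/s
Energy balance on cold side (adiabatic exchanger): Q = ṁ_c·Cp_c·(T_c,out − T_c,in)
ṁ_c = 19534 / [2.26 × (-8.28 − -59.8)] = 167.77 kg/s

ṁ_c = 168 kg/s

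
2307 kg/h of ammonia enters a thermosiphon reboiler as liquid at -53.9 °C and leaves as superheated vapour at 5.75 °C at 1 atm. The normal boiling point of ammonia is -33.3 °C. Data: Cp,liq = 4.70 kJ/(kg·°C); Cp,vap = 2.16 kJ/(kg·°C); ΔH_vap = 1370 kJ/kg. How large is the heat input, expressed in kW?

Q = 994 kW

liquid -53.9→-33.3 °C: 96.82 kJ/kg
vaporisation at -33.3 °C: 1370 kJ/kg
vapour -33.3→5.75 °C: 84.348 kJ/kg
Δh = 96.82 + 1370 + 84.348 = 1551.2 kJ/kg
Q = ṁ·Δh = 2307 kg/h × 1551.2 kJ/kg = 3.5785e+06 kJ/h
|Q| = 994.04 kW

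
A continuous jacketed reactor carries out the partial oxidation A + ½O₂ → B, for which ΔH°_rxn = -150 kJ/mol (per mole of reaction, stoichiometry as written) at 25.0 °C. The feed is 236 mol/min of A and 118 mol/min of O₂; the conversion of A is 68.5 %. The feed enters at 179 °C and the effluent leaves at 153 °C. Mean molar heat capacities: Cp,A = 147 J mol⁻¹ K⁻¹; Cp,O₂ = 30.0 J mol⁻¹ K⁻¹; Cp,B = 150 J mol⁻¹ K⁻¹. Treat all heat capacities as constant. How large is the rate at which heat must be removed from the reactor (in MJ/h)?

Extent of reaction ξ = 0.685 × 236 = 161.66 mol/min
Reaction term: ξ·ΔH°_rxn = 161.66 × -150 = -24249 kJ/min
Sensible, feed 179→25 °C: -5887.7 kJ/min
Outlet flows (mol/min): A 74.34, O₂ 37.17, B 161.66
Sensible, products 25→153 °C: 4645.4 kJ/min
Q = ΔH = -25491 kJ/min = -424.86 kW
Heat removed = 1529.5 MJ/h

Q_out = 1530 MJ/h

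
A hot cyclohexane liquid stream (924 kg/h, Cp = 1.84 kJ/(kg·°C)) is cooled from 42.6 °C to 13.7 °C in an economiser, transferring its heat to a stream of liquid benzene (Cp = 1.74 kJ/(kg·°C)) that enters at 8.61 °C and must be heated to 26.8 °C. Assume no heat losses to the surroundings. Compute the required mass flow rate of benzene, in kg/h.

Heat released by hot stream: Q = 924 × 1.84 × (42.6 − 13.7) = 49135 kJ/h
Energy balance on cold side (adiabatic exchanger): Q = ṁ_c·Cp_c·(T_c,out − T_c,in)
ṁ_c = 49135 / [1.74 × (26.8 − 8.61)] = 1552.4 kg/h

ṁ_c = 1550 kg/h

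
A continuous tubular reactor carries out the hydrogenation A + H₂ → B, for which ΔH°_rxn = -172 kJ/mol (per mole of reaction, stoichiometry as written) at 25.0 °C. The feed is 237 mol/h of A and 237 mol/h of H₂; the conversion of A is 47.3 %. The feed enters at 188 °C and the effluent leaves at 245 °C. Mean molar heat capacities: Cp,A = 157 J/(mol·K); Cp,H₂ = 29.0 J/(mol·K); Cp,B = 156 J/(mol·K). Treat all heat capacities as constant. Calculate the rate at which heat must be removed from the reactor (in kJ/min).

Extent of reaction ξ = 0.473 × 237 = 112.1 mol/h
Reaction term: ξ·ΔH°_rxn = 112.1 × -172 = -19281 kJ/h
Sensible, feed 188→25 °C: -7185.4 kJ/h
Outlet flows (mol/h): A 124.9, H₂ 124.9, B 112.1
Sensible, products 25→245 °C: 8958.2 kJ/h
Q = ΔH = -17509 kJ/h = -4.8635 kW
Heat removed = 291.81 kJ/min

Q_out = 292 kJ/min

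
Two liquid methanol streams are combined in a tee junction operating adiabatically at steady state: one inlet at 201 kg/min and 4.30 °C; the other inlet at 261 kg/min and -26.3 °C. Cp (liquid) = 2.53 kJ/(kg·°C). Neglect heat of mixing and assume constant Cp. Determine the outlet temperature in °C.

Energy balance with Q = 0: Σ ṁᵢCp,ᵢ(T_out − Tᵢ) = 0
Σ ṁᵢCp,ᵢTᵢ = 201×2.53×4.30 + 261×2.53×-26.3 = -15180
Σ ṁᵢCp,ᵢ = 201×2.53 + 261×2.53 = 1168.9
T_out = -15180 / 1168.9 = -12.987 °C

T_out = -13.0 °C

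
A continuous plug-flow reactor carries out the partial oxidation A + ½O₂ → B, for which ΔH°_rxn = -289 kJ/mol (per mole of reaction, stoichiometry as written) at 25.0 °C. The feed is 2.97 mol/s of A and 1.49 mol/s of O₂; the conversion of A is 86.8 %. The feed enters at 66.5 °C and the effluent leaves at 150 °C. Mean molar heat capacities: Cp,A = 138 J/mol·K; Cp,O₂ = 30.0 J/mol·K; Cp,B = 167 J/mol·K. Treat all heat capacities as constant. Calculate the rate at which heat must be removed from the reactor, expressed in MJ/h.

Q_out = 2530 MJ/h

Extent of reaction ξ = 0.868 × 2.97 = 2.578 mol/s
Reaction term: ξ·ΔH°_rxn = 2.578 × -289 = -745.03 kJ/s
Sensible, feed 66.5→25 °C: -18.864 kJ/s
Outlet flows (mol/s): A 0.39204, O₂ 0.20102, B 2.578
Sensible, products 25→150 °C: 61.331 kJ/s
Q = ΔH = -702.56 kJ/s = -702.56 kW
Heat removed = 2529.2 MJ/h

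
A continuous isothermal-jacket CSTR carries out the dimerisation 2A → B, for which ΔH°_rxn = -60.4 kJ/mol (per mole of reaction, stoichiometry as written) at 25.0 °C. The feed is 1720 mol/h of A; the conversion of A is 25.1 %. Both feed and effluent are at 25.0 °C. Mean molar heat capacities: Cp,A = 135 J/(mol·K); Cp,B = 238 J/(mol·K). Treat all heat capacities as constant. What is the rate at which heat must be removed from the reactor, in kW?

Extent of reaction ξ = 0.251 × 1720 / 2 = 215.86 mol/h
Reaction term: ξ·ΔH°_rxn = 215.86 × -60.4 = -13038 kJ/h
Q = ΔH = -13038 kJ/h = -3.6217 kW
Heat removed = 3.6217 kW

Q_out = 3.62 kW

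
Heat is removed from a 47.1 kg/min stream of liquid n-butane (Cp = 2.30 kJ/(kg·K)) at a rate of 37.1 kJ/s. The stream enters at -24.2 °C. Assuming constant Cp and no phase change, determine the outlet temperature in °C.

T_out = -44.7 °C

Q = 37.1 kJ/s = 2226 kJ/min
ΔT = Q/(ṁ·Cp) = 2226/(47.1×2.30) = 20.548 K
T_out = -24.2 − 20.548 = -44.748 °C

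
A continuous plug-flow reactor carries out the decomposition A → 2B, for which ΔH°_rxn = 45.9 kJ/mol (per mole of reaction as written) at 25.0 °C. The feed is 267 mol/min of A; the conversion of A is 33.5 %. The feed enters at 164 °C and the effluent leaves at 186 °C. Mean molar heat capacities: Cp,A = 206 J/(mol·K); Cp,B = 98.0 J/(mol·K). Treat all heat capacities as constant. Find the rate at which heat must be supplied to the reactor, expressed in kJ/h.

Extent of reaction ξ = 0.335 × 267 = 89.445 mol/min
Reaction term: ξ·ΔH°_rxn = 89.445 × 45.9 = 4105.5 kJ/min
Sensible, feed 164→25 °C: -7645.3 kJ/min
Outlet flows (mol/min): A 177.56, B 178.89
Sensible, products 25→186 °C: 8711.3 kJ/min
Q = ΔH = 5171.6 kJ/min = 86.193 kW
Heat supplied = 310290 kJ/h

Q_in = 310000 kJ/h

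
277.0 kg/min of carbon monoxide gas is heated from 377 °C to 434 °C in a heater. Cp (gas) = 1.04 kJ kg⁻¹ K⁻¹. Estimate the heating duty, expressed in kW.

Q = ṁ·Cp·ΔT = 277.0 × 1.04 × (434 − 377) = 16421 kJ/min
Converting: 16421 / 60 s = 273.68 kW

Q = 274 kW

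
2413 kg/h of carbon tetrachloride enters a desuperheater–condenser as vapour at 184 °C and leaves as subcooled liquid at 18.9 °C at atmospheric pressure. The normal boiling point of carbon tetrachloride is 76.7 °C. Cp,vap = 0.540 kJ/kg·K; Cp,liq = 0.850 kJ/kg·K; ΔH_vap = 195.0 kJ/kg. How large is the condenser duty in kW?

vapour 184→76.7 °C: -57.942 kJ/kg
condensation at 76.7 °C: -195 kJ/kg
liquid 76.7→18.9 °C: -49.13 kJ/kg
Δh = -57.942 + -195 + -49.13 = -302.07 kJ/kg
Q = ṁ·Δh = 2413 kg/h × -302.07 kJ/kg = -728900 kJ/h
|Q| = 202.47 kW

Q_c = 202 kW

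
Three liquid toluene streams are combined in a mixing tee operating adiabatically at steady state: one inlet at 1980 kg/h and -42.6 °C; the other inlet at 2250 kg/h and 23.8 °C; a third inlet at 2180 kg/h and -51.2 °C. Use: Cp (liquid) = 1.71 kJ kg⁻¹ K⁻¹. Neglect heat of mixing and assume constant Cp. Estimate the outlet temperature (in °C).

T_out = -22.2 °C

Adiabatic, steady state ⇒ Σ ṁᵢCp,ᵢ(T_out − Tᵢ) = 0
T_out = Σ ṁᵢCp,ᵢTᵢ / Σ ṁᵢCp,ᵢ
      = -243530 / 10961 = -22.217 °C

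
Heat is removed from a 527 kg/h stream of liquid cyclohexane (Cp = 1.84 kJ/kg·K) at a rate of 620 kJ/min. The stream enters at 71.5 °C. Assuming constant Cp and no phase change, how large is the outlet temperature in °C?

Q = 620 kJ/min = 37200 kJ/h
ΔT = Q/(ṁ·Cp) = 37200/(527×1.84) = 38.363 K
T_out = 71.5 − 38.363 = 33.137 °C

T_out = 33.1 °C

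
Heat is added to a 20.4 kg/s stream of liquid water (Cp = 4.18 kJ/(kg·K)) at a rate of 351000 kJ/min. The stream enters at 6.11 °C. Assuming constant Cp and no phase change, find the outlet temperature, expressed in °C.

T_out = 74.7 °C

Q = 351000 kJ/min = 5850 kJ/s
ΔT = Q/(ṁ·Cp) = 5850/(20.4×4.18) = 68.604 K
T_out = 6.11 + 68.604 = 74.714 °C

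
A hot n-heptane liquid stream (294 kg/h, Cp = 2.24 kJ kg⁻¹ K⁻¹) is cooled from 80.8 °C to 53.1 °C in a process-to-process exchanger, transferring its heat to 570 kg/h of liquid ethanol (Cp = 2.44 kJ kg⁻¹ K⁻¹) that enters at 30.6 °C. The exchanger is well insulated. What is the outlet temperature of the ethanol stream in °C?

Heat released by hot stream: Q = 294 × 2.24 × (80.8 − 53.1) = 18242 kJ/h
Energy balance on cold side (adiabatic exchanger): Q = ṁ_c·Cp_c·(T_c,out − T_c,in)
T_c,out = 30.6 + 18242/(570 × 2.44) = 43.716 °C

T_c,out = 43.7 °C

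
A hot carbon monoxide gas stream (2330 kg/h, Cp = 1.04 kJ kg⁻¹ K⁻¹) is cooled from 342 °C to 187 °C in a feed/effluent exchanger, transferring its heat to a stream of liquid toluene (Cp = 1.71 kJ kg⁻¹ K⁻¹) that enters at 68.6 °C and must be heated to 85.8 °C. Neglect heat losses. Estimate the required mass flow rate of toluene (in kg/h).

ṁ_c = 12800 kg/h

Heat released by hot stream: Q = 2330 × 1.04 × (342 − 187) = 375600 kJ/h
Energy balance on cold side (adiabatic exchanger): Q = ṁ_c·Cp_c·(T_c,out − T_c,in)
ṁ_c = 375600 / [1.71 × (85.8 − 68.6)] = 12770 kg/h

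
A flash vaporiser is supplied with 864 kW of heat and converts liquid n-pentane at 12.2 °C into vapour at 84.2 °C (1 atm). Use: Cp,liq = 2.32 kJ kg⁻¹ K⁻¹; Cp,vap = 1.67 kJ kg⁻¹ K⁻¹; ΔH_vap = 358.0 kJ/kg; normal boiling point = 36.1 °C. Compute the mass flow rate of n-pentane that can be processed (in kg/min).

ṁ = 105 kg/min

Δh = 2.32×(36.1−12.2) + 358.0 + 1.67×(84.2−36.1) = 493.77 kJ/kg
Q = 864 kW = 864 kJ/s = 51840 kJ/min
ṁ = Q/Δh = 51840 / 493.77 = 104.99 kg/min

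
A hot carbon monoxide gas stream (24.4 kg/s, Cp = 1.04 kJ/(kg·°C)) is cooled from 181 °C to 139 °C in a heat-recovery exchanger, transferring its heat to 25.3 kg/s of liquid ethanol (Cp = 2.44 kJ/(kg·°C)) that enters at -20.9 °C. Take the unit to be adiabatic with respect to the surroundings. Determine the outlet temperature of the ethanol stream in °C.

Heat released by hot stream: Q = 24.4 × 1.04 × (181 − 139) = 1065.8 kJ/s
Energy balance on cold side (adiabatic exchanger): Q = ṁ_c·Cp_c·(T_c,out − T_c,in)
T_c,out = -20.9 + 1065.8/(25.3 × 2.44) = -3.6352 °C

T_c,out = -3.64 °C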